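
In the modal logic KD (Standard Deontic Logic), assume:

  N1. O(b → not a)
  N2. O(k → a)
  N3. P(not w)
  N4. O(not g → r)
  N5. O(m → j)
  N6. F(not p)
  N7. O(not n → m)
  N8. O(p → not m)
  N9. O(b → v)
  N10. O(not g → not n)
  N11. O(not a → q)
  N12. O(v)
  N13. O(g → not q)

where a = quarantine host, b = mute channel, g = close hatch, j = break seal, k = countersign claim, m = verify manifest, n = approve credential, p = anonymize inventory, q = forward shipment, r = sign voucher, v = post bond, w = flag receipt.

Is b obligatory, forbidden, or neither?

Forbidden

Premise 6, F(not p), is equivalent to O(p).
Premise 8 is O(p → not m); since O(p), deontic closure gives O(not m).
Premise 7, O(not n → m), contraposes to O(not m → n); with O(not m) we get O(n).
Premise 10 is O(not g → not n); contrapositively O(n → g). Since O(n) holds, K gives O(g).
From O(g) and premise 13, O(g → not q), we obtain O(not q).
Premise 11 is O(not a → q); contrapositively O(not q → a). Since O(not q) holds, K gives O(a).
Premise 1 is O(b → not a); contrapositively O(a → not b). Since O(a) holds, K gives O(not b).
Premises 2, 3, 4, 5, 9, 12 do not contribute to this derivation.
Thus O(not b), which is F(b): b is forbidden.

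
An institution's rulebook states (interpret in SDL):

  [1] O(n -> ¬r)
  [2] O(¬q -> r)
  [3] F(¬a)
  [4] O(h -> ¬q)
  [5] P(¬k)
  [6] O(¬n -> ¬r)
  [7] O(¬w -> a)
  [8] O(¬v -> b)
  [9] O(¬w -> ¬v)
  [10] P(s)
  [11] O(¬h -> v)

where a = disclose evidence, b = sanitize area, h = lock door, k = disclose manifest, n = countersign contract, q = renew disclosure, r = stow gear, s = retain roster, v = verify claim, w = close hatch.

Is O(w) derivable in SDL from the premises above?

Yes

Premises 6 and 1 cover both cases: O(¬n -> ¬r) and O(n -> ¬r). Since ¬n ∨ n is a tautology, O(¬r) follows.
Premise 2, O(¬q -> r), contraposes to O(¬r -> q); with O(¬r) we get O(q).
The contrapositive of premise 4 (O(h -> ¬q)) is O(q -> ¬h), and O(q) is already established, so O(¬h).
Applying K to premise 11 (O(¬h -> v)) and O(¬h) yields O(v).
The contrapositive of premise 9 (O(¬w -> ¬v)) is O(v -> w), and O(v) is already established, so O(w).
Premises 3, 5, 7, 8, 10 do not contribute to this derivation.
So O(w) follows.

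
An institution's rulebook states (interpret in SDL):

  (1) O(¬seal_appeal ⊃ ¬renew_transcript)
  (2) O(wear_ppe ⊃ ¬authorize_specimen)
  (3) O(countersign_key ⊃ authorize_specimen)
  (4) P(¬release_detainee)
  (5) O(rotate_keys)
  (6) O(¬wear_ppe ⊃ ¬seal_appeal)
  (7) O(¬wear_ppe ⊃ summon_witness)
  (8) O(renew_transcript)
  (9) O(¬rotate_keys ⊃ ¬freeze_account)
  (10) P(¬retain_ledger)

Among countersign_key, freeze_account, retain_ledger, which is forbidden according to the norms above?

Premise 8 gives O(renew_transcript).
Premise 1, O(¬seal_appeal ⊃ ¬renew_transcript), contraposes to O(renew_transcript ⊃ seal_appeal); with O(renew_transcript) we get O(seal_appeal).
The contrapositive of premise 6 (O(¬wear_ppe ⊃ ¬seal_appeal)) is O(seal_appeal ⊃ wear_ppe), and O(seal_appeal) is already established, so O(wear_ppe).
With premise 2, O(wear_ppe ⊃ ¬authorize_specimen), the K-axiom yields O(¬authorize_specimen).
Premise 3 is O(countersign_key ⊃ authorize_specimen); contrapositively O(¬authorize_specimen ⊃ ¬countersign_key). Since O(¬authorize_specimen) holds, K gives O(¬countersign_key).
So O(¬countersign_key) holds, i.e. countersign_key is forbidden. None of the other listed options is forbidden under the premises.

countersign_key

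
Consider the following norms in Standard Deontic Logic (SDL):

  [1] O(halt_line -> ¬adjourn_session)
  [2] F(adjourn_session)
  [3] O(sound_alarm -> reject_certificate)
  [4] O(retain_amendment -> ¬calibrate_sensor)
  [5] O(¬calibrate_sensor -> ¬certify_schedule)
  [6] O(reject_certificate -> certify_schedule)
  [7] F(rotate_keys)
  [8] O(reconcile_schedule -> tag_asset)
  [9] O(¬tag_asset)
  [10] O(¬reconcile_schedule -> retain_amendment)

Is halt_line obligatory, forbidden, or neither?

Premise 1 is O(halt_line -> ¬adjourn_session); even if O(¬adjourn_session) held, inferring O(halt_line) would be affirming the consequent — invalid.
No premise or chain of K-axiom applications forces O(halt_line), and none forces O(¬halt_line). So halt_line is neither obligatory nor forbidden under these norms.

Neither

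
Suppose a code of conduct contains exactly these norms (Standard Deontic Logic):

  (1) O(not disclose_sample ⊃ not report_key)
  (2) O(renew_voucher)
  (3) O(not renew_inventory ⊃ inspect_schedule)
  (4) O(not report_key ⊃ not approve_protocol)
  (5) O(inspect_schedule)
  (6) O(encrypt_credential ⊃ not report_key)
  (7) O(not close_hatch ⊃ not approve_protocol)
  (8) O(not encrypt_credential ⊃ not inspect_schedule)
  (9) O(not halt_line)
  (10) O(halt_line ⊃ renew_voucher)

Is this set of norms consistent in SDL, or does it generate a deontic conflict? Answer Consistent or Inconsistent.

Premise 10 is O(halt_line ⊃ renew_voucher); even if O(renew_voucher) held, inferring O(halt_line) would be affirming the consequent — invalid.
So O(halt_line) is not derivable, and the apparent clash with O(not halt_line) does not arise.
A world satisfying every obligation exists (e.g. approve_protocol=false, close_hatch=false, disclose_sample=false, encrypt_credential=true, halt_line=false, inspect_schedule=true, renew_inventory=false, renew_voucher=true, report_key=false); no atom is both obligatory and forbidden, so the set is consistent.

Consistent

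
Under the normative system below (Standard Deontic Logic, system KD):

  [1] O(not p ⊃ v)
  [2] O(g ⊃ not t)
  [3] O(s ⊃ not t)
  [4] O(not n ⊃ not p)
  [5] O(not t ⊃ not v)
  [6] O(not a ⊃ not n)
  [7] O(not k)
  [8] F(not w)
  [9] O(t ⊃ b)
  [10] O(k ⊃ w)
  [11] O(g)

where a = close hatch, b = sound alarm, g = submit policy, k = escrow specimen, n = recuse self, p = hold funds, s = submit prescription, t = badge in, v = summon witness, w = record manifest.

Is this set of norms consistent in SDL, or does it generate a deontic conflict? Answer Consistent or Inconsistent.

Consistent

Premise 10 is O(k ⊃ w); even if O(w) held, inferring O(k) would be affirming the consequent — invalid.
So O(k) is not derivable, and the apparent clash with O(not k) does not arise.
A world satisfying every obligation exists (e.g. a=true, b=false, g=true, k=false, n=true, p=true, s=false, t=false, v=false, w=true); no atom is both obligatory and forbidden, so the set is consistent.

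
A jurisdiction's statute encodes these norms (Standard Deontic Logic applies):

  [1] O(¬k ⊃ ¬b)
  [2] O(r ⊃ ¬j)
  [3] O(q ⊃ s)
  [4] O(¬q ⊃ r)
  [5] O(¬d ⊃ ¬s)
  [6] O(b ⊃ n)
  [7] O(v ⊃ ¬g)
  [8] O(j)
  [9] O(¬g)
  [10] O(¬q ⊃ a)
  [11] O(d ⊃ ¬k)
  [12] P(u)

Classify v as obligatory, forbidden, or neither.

Premise 7 is O(v ⊃ ¬g); even if O(¬g) held, inferring O(v) would be affirming the consequent — invalid.
No premise or chain of K-axiom applications forces O(v), and none forces O(¬v). So v is neither obligatory nor forbidden under these norms.

Neither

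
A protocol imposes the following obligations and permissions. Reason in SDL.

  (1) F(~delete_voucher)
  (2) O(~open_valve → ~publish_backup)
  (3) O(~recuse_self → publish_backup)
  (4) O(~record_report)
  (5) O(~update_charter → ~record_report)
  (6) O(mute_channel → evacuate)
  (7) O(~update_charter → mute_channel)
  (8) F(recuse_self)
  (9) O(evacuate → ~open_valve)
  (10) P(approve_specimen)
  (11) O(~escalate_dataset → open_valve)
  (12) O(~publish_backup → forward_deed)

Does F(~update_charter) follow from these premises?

Yes

F(recuse_self) at premise 8 means O(~recuse_self).
Premise 3 is O(~recuse_self → publish_backup); since O(~recuse_self), deontic closure gives O(publish_backup).
Premise 2 is O(~open_valve → ~publish_backup); contrapositively O(publish_backup → open_valve). Since O(publish_backup) holds, K gives O(open_valve).
The contrapositive of premise 9 (O(evacuate → ~open_valve)) is O(open_valve → ~evacuate), and O(open_valve) is already established, so O(~evacuate).
Premise 6 is O(mute_channel → evacuate); contrapositively O(~evacuate → ~mute_channel). Since O(~evacuate) holds, K gives O(~mute_channel).
Premise 7 is O(~update_charter → mute_channel); contrapositively O(~mute_channel → update_charter). Since O(~mute_channel) holds, K gives O(update_charter).
Premises 1, 4, 5, 10, 11, 12 do not contribute to this derivation.
So O(update_charter) holds, i.e. F(~update_charter). The claim follows.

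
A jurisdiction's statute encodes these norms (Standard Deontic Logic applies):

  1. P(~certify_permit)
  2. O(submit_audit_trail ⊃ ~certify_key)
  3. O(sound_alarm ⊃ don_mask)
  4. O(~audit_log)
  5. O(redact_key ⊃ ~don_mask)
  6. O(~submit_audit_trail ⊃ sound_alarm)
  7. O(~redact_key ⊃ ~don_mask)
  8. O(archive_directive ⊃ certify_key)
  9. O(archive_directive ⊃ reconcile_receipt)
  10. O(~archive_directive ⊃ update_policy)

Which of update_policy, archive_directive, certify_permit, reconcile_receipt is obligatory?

update_policy

By case analysis on ~redact_key: premise 7 gives O(~redact_key ⊃ ~don_mask) and premise 5 gives O(redact_key ⊃ ~don_mask), so O(~don_mask) either way.
Premise 3, O(sound_alarm ⊃ don_mask), contraposes to O(~don_mask ⊃ ~sound_alarm); with O(~don_mask) we get O(~sound_alarm).
Premise 6, O(~submit_audit_trail ⊃ sound_alarm), contraposes to O(~sound_alarm ⊃ submit_audit_trail); with O(~sound_alarm) we get O(submit_audit_trail).
From O(submit_audit_trail) and premise 2, O(submit_audit_trail ⊃ ~certify_key), we obtain O(~certify_key).
The contrapositive of premise 8 (O(archive_directive ⊃ certify_key)) is O(~certify_key ⊃ ~archive_directive), and O(~certify_key) is already established, so O(~archive_directive).
With premise 10, O(~archive_directive ⊃ update_policy), the K-axiom yields O(update_policy).
So O(update_policy) holds — update_policy is obligatory. None of the other listed options is made obligatory by any chain of premises.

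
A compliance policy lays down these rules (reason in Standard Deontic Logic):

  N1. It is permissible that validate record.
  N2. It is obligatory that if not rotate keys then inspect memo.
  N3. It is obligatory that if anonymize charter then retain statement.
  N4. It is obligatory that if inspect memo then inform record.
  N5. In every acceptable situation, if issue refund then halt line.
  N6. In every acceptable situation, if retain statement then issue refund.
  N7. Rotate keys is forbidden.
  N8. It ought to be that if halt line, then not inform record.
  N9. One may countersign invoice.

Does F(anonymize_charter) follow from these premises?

Yes

Premise 7 is F(rotate_keys), i.e. O(¬rotate_keys).
From O(¬rotate_keys) and premise 2, O(¬rotate_keys → inspect_memo), we obtain O(inspect_memo).
With premise 4, O(inspect_memo → inform_record), the K-axiom yields O(inform_record).
Premise 8 is O(halt_line → ¬inform_record); contrapositively O(inform_record → ¬halt_line). Since O(inform_record) holds, K gives O(¬halt_line).
Premise 5 is O(issue_refund → halt_line); contrapositively O(¬halt_line → ¬issue_refund). Since O(¬halt_line) holds, K gives O(¬issue_refund).
Premise 6, O(retain_statement → issue_refund), contraposes to O(¬issue_refund → ¬retain_statement); with O(¬issue_refund) we get O(¬retain_statement).
Premise 3, O(anonymize_charter → retain_statement), contraposes to O(¬retain_statement → ¬anonymize_charter); with O(¬retain_statement) we get O(¬anonymize_charter).
Premises 1, 9 do not contribute to this derivation.
So O(¬anonymize_charter) holds, i.e. F(anonymize_charter). The claim follows.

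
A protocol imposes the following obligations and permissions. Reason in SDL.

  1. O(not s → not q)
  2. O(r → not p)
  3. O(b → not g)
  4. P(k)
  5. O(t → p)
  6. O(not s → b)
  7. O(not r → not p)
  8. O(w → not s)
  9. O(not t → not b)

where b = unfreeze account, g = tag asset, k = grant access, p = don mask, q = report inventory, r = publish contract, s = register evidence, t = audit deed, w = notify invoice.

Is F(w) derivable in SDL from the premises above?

Yes

By case analysis on r: premise 2 gives O(r → not p) and premise 7 gives O(not r → not p), so O(not p) either way.
Premise 5, O(t → p), contraposes to O(not p → not t); with O(not p) we get O(not t).
Applying K to premise 9 (O(not t → not b)) and O(not t) yields O(not b).
Premise 6 is O(not s → b); contrapositively O(not b → s). Since O(not b) holds, K gives O(s).
The contrapositive of premise 8 (O(w → not s)) is O(s → not w), and O(s) is already established, so O(not w).
Premises 1, 3, 4 do not contribute to this derivation.
So O(not w) holds, i.e. F(w). The claim follows.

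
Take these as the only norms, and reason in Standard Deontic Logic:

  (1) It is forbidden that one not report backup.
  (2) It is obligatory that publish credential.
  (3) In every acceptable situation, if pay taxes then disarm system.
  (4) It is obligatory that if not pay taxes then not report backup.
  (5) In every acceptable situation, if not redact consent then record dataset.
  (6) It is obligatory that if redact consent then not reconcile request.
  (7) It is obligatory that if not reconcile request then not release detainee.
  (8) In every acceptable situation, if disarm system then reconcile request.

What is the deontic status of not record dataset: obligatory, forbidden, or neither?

Forbidden

Premise 1, F(¬report_backup), is equivalent to O(report_backup).
Premise 4 is O(¬pay_taxes → ¬report_backup); contrapositively O(report_backup → pay_taxes). Since O(report_backup) holds, K gives O(pay_taxes).
From O(pay_taxes) and premise 3, O(pay_taxes → disarm_system), we obtain O(disarm_system).
From O(disarm_system) and premise 8, O(disarm_system → reconcile_request), we obtain O(reconcile_request).
The contrapositive of premise 6 (O(redact_consent → ¬reconcile_request)) is O(reconcile_request → ¬redact_consent), and O(reconcile_request) is already established, so O(¬redact_consent).
Applying K to premise 5 (O(¬redact_consent → record_dataset)) and O(¬redact_consent) yields O(record_dataset).
Premises 2, 7 do not contribute to this derivation.
Thus O(record_dataset), which is F(¬record_dataset): ¬record_dataset is forbidden.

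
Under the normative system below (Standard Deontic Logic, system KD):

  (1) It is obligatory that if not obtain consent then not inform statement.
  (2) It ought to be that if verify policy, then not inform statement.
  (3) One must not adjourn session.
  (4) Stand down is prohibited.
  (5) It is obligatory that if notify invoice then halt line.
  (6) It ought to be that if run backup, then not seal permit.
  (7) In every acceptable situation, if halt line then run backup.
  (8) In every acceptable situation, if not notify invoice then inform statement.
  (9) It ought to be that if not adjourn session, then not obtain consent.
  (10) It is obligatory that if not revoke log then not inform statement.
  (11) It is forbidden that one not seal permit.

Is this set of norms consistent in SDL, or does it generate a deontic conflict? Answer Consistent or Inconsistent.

Inconsistent

Premise 3 is F(adjourn_session), i.e. O(¬adjourn_session).
From O(¬adjourn_session) and premise 9, O(¬adjourn_session → ¬obtain_consent), we obtain O(¬obtain_consent).
Applying K to premise 1 (O(¬obtain_consent → ¬inform_statement)) and O(¬obtain_consent) yields O(¬inform_statement).
Premise 8 is O(¬notify_invoice → inform_statement); contrapositively O(¬inform_statement → notify_invoice). Since O(¬inform_statement) holds, K gives O(notify_invoice).
Applying K to premise 5 (O(notify_invoice → halt_line)) and O(notify_invoice) yields O(halt_line).
Premise 7 is O(halt_line → run_backup); since O(halt_line), deontic closure gives O(run_backup).
Premise 6 is O(run_backup → ¬seal_permit); since O(run_backup), deontic closure gives O(¬seal_permit).
Yet premise 11 is F(¬seal_permit), i.e. O(seal_permit).
We now have both O(¬seal_permit) and O(seal_permit) — seal_permit is simultaneously obligatory and forbidden, violating the D-axiom.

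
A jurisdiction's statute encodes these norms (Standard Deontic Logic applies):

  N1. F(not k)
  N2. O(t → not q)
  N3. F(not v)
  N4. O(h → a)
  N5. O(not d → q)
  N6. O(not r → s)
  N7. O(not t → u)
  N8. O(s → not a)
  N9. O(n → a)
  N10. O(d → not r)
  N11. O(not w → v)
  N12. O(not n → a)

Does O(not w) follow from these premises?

No

Premise 11 is O(not w → v); even if O(v) held, inferring O(not w) would be affirming the consequent — invalid.
No other premise forces O(not w). An ideal world satisfying every premise can still have not w false, so O(not w) is not derivable.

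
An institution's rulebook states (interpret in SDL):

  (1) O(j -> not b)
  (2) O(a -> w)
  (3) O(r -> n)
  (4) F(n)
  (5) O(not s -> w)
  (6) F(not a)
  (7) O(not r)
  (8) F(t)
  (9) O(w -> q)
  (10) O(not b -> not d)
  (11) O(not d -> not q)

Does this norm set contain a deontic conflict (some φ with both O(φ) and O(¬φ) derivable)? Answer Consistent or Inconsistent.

Premise 3 is O(r -> n), but O(r) is not derivable from the premises, so it does not yield O(n).
So O(n) is not derivable, and the apparent clash with O(not n) does not arise.
A world satisfying every obligation exists (e.g. a=true, b=true, d=true, j=false, n=false, q=true, r=false, s=false, t=false, w=true); no atom is both obligatory and forbidden, so the set is consistent.

Consistent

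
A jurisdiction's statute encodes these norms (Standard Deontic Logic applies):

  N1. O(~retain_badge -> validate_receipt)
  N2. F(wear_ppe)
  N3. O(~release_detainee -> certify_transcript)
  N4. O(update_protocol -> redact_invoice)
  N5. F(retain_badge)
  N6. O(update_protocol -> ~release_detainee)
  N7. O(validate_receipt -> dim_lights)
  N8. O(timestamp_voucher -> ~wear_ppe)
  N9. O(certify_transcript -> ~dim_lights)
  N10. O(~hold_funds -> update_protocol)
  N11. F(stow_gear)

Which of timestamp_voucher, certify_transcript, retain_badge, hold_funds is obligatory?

hold_funds

Premise 5 is F(retain_badge), i.e. O(~retain_badge).
Applying K to premise 1 (O(~retain_badge -> validate_receipt)) and O(~retain_badge) yields O(validate_receipt).
From O(validate_receipt) and premise 7, O(validate_receipt -> dim_lights), we obtain O(dim_lights).
Premise 9, O(certify_transcript -> ~dim_lights), contraposes to O(dim_lights -> ~certify_transcript); with O(dim_lights) we get O(~certify_transcript).
Premise 3 is O(~release_detainee -> certify_transcript); contrapositively O(~certify_transcript -> release_detainee). Since O(~certify_transcript) holds, K gives O(release_detainee).
The contrapositive of premise 6 (O(update_protocol -> ~release_detainee)) is O(release_detainee -> ~update_protocol), and O(release_detainee) is already established, so O(~update_protocol).
The contrapositive of premise 10 (O(~hold_funds -> update_protocol)) is O(~update_protocol -> hold_funds), and O(~update_protocol) is already established, so O(hold_funds).
So O(hold_funds) holds — hold_funds is obligatory. None of the other listed options is made obligatory by any chain of premises.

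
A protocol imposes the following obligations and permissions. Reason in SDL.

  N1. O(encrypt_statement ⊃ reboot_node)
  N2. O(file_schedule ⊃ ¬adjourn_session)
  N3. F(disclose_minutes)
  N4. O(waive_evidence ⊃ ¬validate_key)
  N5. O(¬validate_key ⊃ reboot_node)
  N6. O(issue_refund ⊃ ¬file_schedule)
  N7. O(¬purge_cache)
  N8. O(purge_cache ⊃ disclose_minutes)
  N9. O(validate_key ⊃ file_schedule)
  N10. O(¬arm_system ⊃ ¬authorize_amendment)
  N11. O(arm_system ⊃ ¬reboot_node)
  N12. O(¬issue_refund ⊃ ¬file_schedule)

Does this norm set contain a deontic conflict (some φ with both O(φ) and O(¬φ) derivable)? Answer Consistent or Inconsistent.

Premise 8 is O(purge_cache ⊃ disclose_minutes), but O(purge_cache) is not derivable from the premises, so it does not yield O(disclose_minutes).
So O(disclose_minutes) is not derivable, and the apparent clash with O(¬disclose_minutes) does not arise.
A world satisfying every obligation exists (e.g. adjourn_session=false, arm_system=false, authorize_amendment=false, disclose_minutes=false, encrypt_statement=false, file_schedule=false, issue_refund=false, purge_cache=false, reboot_node=true, validate_key=false, waive_evidence=false); no atom is both obligatory and forbidden, so the set is consistent.

Consistent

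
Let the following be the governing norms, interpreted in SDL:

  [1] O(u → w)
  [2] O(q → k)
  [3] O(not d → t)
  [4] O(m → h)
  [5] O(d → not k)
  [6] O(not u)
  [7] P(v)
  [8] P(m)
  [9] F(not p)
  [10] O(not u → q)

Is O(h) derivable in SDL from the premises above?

Premise 4 is O(m → h), but O(m) is not derivable from the premises (the permission P(m) asserts only not O(not m), not O(m)), so it does not yield O(h).
No other premise forces O(h). An ideal world satisfying every premise can still have h false, so O(h) is not derivable.

No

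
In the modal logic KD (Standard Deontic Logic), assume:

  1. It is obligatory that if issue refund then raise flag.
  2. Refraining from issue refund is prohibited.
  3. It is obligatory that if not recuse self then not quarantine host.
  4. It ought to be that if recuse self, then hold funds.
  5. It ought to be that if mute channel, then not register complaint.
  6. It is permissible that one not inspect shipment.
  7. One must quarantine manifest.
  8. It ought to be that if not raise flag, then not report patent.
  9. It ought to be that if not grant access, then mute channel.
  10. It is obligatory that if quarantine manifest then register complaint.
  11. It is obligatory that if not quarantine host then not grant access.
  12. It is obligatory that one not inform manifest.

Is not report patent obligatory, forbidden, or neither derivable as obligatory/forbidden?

Premise 8 is O(¬raise_flag → ¬report_patent), but O(¬raise_flag) is not derivable from the premises, so it does not yield O(¬report_patent).
No premise or chain of K-axiom applications forces O(¬report_patent), and none forces O(report_patent). So ¬report_patent is neither obligatory nor forbidden under these norms.

Neither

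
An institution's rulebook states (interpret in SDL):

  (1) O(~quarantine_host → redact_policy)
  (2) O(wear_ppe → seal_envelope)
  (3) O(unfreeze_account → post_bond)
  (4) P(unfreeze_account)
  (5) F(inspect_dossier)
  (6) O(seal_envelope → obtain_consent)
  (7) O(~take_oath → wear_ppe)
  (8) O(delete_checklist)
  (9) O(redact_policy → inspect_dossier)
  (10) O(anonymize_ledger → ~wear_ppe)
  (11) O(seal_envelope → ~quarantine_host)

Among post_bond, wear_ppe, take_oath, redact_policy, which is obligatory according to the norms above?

take_oath

Premise 5 is F(inspect_dossier), i.e. O(~inspect_dossier).
Premise 9, O(redact_policy → inspect_dossier), contraposes to O(~inspect_dossier → ~redact_policy); with O(~inspect_dossier) we get O(~redact_policy).
Premise 1 is O(~quarantine_host → redact_policy); contrapositively O(~redact_policy → quarantine_host). Since O(~redact_policy) holds, K gives O(quarantine_host).
The contrapositive of premise 11 (O(seal_envelope → ~quarantine_host)) is O(quarantine_host → ~seal_envelope), and O(quarantine_host) is already established, so O(~seal_envelope).
The contrapositive of premise 2 (O(wear_ppe → seal_envelope)) is O(~seal_envelope → ~wear_ppe), and O(~seal_envelope) is already established, so O(~wear_ppe).
Premise 7, O(~take_oath → wear_ppe), contraposes to O(~wear_ppe → take_oath); with O(~wear_ppe) we get O(take_oath).
So O(take_oath) holds — take_oath is obligatory. None of the other listed options is made obligatory by any chain of premises.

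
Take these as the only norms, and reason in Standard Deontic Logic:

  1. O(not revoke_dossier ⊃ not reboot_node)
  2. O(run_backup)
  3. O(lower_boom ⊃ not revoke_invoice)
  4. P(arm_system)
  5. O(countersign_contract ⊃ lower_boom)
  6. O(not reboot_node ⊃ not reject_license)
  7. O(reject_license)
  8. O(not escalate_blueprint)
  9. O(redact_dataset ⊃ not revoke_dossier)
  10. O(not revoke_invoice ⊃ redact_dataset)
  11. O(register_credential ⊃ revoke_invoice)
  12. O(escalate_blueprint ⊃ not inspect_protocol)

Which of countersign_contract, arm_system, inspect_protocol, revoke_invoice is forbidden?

countersign_contract

Premise 7 gives O(reject_license).
The contrapositive of premise 6 (O(not reboot_node ⊃ not reject_license)) is O(reject_license ⊃ reboot_node), and O(reject_license) is already established, so O(reboot_node).
Premise 1, O(not revoke_dossier ⊃ not reboot_node), contraposes to O(reboot_node ⊃ revoke_dossier); with O(reboot_node) we get O(revoke_dossier).
Premise 9 is O(redact_dataset ⊃ not revoke_dossier); contrapositively O(revoke_dossier ⊃ not redact_dataset). Since O(revoke_dossier) holds, K gives O(not redact_dataset).
Premise 10 is O(not revoke_invoice ⊃ redact_dataset); contrapositively O(not redact_dataset ⊃ revoke_invoice). Since O(not redact_dataset) holds, K gives O(revoke_invoice).
The contrapositive of premise 3 (O(lower_boom ⊃ not revoke_invoice)) is O(revoke_invoice ⊃ not lower_boom), and O(revoke_invoice) is already established, so O(not lower_boom).
The contrapositive of premise 5 (O(countersign_contract ⊃ lower_boom)) is O(not lower_boom ⊃ not countersign_contract), and O(not lower_boom) is already established, so O(not countersign_contract).
So O(not countersign_contract) holds, i.e. countersign_contract is forbidden. None of the other listed options is forbidden under the premises.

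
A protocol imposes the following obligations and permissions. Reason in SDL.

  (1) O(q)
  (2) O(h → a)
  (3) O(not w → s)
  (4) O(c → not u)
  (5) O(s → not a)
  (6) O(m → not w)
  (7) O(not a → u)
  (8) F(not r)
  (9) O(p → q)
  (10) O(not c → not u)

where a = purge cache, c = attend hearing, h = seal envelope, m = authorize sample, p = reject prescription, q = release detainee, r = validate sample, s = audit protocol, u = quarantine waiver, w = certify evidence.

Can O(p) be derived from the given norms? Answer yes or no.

No

Premise 9 is O(p → q); even if O(q) held, inferring O(p) would be affirming the consequent — invalid.
No other premise forces O(p). An ideal world satisfying every premise can still have p false, so O(p) is not derivable.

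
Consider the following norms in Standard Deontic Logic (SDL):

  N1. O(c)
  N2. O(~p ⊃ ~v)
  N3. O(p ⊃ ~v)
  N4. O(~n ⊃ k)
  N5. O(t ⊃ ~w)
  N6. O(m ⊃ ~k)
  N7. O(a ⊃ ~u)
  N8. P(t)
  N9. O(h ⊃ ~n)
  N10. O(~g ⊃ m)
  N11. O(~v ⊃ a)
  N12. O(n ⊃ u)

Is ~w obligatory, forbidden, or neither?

Premise 5 is O(t ⊃ ~w), but O(t) is not derivable from the premises (the permission P(t) asserts only ~O(~t), not O(t)), so it does not yield O(~w).
No premise or chain of K-axiom applications forces O(~w), and none forces O(w). So ~w is neither obligatory nor forbidden under these norms.

Neither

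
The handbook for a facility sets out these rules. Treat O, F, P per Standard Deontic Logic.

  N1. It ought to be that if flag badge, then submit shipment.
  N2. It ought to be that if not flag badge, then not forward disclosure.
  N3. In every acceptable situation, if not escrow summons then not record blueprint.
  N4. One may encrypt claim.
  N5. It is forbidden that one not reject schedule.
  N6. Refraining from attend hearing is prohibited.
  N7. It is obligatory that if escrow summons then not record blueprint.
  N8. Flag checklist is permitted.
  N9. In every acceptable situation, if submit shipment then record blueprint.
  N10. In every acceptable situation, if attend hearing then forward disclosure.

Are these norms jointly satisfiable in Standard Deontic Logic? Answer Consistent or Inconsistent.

Inconsistent

Premises 3 and 7 cover both cases: O(¬escrow_summons → ¬record_blueprint) and O(escrow_summons → ¬record_blueprint). Since ¬escrow_summons ∨ escrow_summons is a tautology, O(¬record_blueprint) follows.
The contrapositive of premise 9 (O(submit_shipment → record_blueprint)) is O(¬record_blueprint → ¬submit_shipment), and O(¬record_blueprint) is already established, so O(¬submit_shipment).
Premise 1, O(flag_badge → submit_shipment), contraposes to O(¬submit_shipment → ¬flag_badge); with O(¬submit_shipment) we get O(¬flag_badge).
From O(¬flag_badge) and premise 2, O(¬flag_badge → ¬forward_disclosure), we obtain O(¬forward_disclosure).
Premise 10, O(attend_hearing → forward_disclosure), contraposes to O(¬forward_disclosure → ¬attend_hearing); with O(¬forward_disclosure) we get O(¬attend_hearing).
However, F(¬attend_hearing) at premise 6 amounts to O(attend_hearing).
We now have both O(¬attend_hearing) and O(attend_hearing) — attend_hearing is simultaneously obligatory and forbidden, violating the D-axiom.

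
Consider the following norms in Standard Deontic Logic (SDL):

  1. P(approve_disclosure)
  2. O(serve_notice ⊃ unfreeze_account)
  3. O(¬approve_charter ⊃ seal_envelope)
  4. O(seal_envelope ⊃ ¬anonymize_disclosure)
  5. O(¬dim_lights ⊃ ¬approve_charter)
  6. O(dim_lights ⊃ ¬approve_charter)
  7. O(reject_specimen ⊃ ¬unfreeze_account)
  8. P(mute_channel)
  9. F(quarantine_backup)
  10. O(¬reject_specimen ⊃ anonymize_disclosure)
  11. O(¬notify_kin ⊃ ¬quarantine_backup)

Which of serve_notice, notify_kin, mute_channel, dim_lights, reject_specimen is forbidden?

serve_notice

Premises 6 and 5 are O(dim_lights ⊃ ¬approve_charter) and O(¬dim_lights ⊃ ¬approve_charter); every ideal world satisfies dim_lights or ¬dim_lights, so in either case ¬approve_charter holds — hence O(¬approve_charter).
Premise 3 is O(¬approve_charter ⊃ seal_envelope); since O(¬approve_charter), deontic closure gives O(seal_envelope).
Premise 4 is O(seal_envelope ⊃ ¬anonymize_disclosure); since O(seal_envelope), deontic closure gives O(¬anonymize_disclosure).
The contrapositive of premise 10 (O(¬reject_specimen ⊃ anonymize_disclosure)) is O(¬anonymize_disclosure ⊃ reject_specimen), and O(¬anonymize_disclosure) is already established, so O(reject_specimen).
With premise 7, O(reject_specimen ⊃ ¬unfreeze_account), the K-axiom yields O(¬unfreeze_account).
Premise 2, O(serve_notice ⊃ unfreeze_account), contraposes to O(¬unfreeze_account ⊃ ¬serve_notice); with O(¬unfreeze_account) we get O(¬serve_notice).
So O(¬serve_notice) holds, i.e. serve_notice is forbidden. None of the other listed options is forbidden under the premises.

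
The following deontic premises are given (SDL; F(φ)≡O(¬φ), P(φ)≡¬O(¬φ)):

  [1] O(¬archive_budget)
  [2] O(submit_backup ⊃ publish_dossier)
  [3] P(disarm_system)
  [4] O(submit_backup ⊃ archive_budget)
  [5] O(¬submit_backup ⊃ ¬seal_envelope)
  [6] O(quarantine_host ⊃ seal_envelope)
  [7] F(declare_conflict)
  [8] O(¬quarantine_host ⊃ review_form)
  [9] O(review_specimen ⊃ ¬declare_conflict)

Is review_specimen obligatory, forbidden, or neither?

Neither

Premise 9 is O(review_specimen ⊃ ¬declare_conflict); even if O(¬declare_conflict) held, inferring O(review_specimen) would be affirming the consequent — invalid.
No premise or chain of K-axiom applications forces O(review_specimen), and none forces O(¬review_specimen). So review_specimen is neither obligatory nor forbidden under these norms.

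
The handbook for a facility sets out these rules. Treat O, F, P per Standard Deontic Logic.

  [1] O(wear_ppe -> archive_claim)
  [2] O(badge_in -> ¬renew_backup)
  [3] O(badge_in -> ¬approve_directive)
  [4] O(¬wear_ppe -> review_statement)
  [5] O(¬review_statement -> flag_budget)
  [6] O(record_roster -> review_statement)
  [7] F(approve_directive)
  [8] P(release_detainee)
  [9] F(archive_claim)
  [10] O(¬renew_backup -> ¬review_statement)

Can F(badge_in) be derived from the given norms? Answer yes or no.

F(archive_claim) at premise 9 means O(¬archive_claim).
Premise 1 is O(wear_ppe -> archive_claim); contrapositively O(¬archive_claim -> ¬wear_ppe). Since O(¬archive_claim) holds, K gives O(¬wear_ppe).
Premise 4 is O(¬wear_ppe -> review_statement); since O(¬wear_ppe), deontic closure gives O(review_statement).
Premise 10, O(¬renew_backup -> ¬review_statement), contraposes to O(review_statement -> renew_backup); with O(review_statement) we get O(renew_backup).
Premise 2, O(badge_in -> ¬renew_backup), contraposes to O(renew_backup -> ¬badge_in); with O(renew_backup) we get O(¬badge_in).
Premises 3, 5, 6, 7, 8 do not contribute to this derivation.
So O(¬badge_in) holds, i.e. F(badge_in). The claim follows.

Yes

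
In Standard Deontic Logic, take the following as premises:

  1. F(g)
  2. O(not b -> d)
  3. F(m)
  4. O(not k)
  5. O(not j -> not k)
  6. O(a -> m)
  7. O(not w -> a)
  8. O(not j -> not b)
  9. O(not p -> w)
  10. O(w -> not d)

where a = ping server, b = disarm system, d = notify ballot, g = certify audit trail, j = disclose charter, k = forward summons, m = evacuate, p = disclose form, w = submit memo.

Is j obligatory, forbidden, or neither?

F(m) at premise 3 means O(not m).
Premise 6 is O(a -> m); contrapositively O(not m -> not a). Since O(not m) holds, K gives O(not a).
Premise 7 is O(not w -> a); contrapositively O(not a -> w). Since O(not a) holds, K gives O(w).
Applying K to premise 10 (O(w -> not d)) and O(w) yields O(not d).
The contrapositive of premise 2 (O(not b -> d)) is O(not d -> b), and O(not d) is already established, so O(b).
Premise 8, O(not j -> not b), contraposes to O(b -> j); with O(b) we get O(j).
Premises 1, 4, 5, 9 do not contribute to this derivation.
Hence j is obligatory.

Obligatory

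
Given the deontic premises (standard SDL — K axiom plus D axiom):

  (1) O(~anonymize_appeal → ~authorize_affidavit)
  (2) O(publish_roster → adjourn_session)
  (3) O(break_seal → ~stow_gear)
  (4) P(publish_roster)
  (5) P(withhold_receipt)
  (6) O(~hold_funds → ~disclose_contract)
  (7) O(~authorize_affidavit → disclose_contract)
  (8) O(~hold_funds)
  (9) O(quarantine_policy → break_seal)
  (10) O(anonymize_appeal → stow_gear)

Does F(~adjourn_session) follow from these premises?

No

Premise 2 is O(publish_roster → adjourn_session), but O(publish_roster) is not derivable from the premises (the permission P(publish_roster) asserts only ~O(~publish_roster), not O(publish_roster)), so it does not yield O(adjourn_session).
No other premise forces O(adjourn_session). An ideal world satisfying every premise can still have ~adjourn_session true, so F(~adjourn_session) is not derivable.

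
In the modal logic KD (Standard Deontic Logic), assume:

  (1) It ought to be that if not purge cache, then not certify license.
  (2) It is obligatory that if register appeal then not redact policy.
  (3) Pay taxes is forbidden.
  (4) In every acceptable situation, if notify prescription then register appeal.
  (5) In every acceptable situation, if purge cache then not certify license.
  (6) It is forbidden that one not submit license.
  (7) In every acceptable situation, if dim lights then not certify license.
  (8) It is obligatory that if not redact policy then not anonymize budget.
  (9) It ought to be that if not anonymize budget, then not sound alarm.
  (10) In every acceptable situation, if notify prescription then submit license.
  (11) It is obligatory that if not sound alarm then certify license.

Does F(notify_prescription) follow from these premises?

Yes

Premises 5 and 1 are O(purge_cache → ¬certify_license) and O(¬purge_cache → ¬certify_license); every ideal world satisfies purge_cache or ¬purge_cache, so in either case ¬certify_license holds — hence O(¬certify_license).
Premise 11 is O(¬sound_alarm → certify_license); contrapositively O(¬certify_license → sound_alarm). Since O(¬certify_license) holds, K gives O(sound_alarm).
Premise 9 is O(¬anonymize_budget → ¬sound_alarm); contrapositively O(sound_alarm → anonymize_budget). Since O(sound_alarm) holds, K gives O(anonymize_budget).
The contrapositive of premise 8 (O(¬redact_policy → ¬anonymize_budget)) is O(anonymize_budget → redact_policy), and O(anonymize_budget) is already established, so O(redact_policy).
Premise 2, O(register_appeal → ¬redact_policy), contraposes to O(redact_policy → ¬register_appeal); with O(redact_policy) we get O(¬register_appeal).
Premise 4, O(notify_prescription → register_appeal), contraposes to O(¬register_appeal → ¬notify_prescription); with O(¬register_appeal) we get O(¬notify_prescription).
Premises 3, 6, 7, 10 do not contribute to this derivation.
So O(¬notify_prescription) holds, i.e. F(notify_prescription). The claim follows.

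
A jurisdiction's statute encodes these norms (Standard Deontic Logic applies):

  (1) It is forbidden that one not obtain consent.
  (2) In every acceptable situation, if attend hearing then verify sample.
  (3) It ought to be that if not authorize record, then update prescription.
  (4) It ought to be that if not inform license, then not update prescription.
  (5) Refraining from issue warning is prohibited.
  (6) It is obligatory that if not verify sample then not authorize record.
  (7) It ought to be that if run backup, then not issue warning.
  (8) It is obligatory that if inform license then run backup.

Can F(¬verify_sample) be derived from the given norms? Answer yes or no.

F(¬issue_warning) at premise 5 means O(issue_warning).
The contrapositive of premise 7 (O(run_backup → ¬issue_warning)) is O(issue_warning → ¬run_backup), and O(issue_warning) is already established, so O(¬run_backup).
Premise 8 is O(inform_license → run_backup); contrapositively O(¬run_backup → ¬inform_license). Since O(¬run_backup) holds, K gives O(¬inform_license).
With premise 4, O(¬inform_license → ¬update_prescription), the K-axiom yields O(¬update_prescription).
The contrapositive of premise 3 (O(¬authorize_record → update_prescription)) is O(¬update_prescription → authorize_record), and O(¬update_prescription) is already established, so O(authorize_record).
Premise 6, O(¬verify_sample → ¬authorize_record), contraposes to O(authorize_record → verify_sample); with O(authorize_record) we get O(verify_sample).
Premises 1, 2 do not contribute to this derivation.
So O(verify_sample) holds, i.e. F(¬verify_sample). The claim follows.

Yes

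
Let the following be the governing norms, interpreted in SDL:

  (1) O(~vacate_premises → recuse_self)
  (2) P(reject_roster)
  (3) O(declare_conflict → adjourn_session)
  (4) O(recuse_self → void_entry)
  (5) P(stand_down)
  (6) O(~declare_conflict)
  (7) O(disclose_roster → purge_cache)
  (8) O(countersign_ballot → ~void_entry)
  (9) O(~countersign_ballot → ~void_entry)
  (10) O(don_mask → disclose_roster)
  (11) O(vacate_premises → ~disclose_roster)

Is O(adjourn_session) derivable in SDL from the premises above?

Premise 3 is O(declare_conflict → adjourn_session), but O(declare_conflict) is not derivable from the premises, so it does not yield O(adjourn_session).
No other premise forces O(adjourn_session). An ideal world satisfying every premise can still have adjourn_session false, so O(adjourn_session) is not derivable.

No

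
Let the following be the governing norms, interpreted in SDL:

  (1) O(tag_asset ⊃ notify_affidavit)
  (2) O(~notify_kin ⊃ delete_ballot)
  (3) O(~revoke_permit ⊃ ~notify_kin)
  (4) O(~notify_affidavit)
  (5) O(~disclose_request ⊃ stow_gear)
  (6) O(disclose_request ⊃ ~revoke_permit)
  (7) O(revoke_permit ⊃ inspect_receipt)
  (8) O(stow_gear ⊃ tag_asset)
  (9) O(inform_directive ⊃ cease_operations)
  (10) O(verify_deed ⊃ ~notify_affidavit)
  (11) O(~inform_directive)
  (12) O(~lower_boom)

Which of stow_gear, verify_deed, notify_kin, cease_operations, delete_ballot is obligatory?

From premise 4 we have O(~notify_affidavit).
The contrapositive of premise 1 (O(tag_asset ⊃ notify_affidavit)) is O(~notify_affidavit ⊃ ~tag_asset), and O(~notify_affidavit) is already established, so O(~tag_asset).
Premise 8, O(stow_gear ⊃ tag_asset), contraposes to O(~tag_asset ⊃ ~stow_gear); with O(~tag_asset) we get O(~stow_gear).
Premise 5 is O(~disclose_request ⊃ stow_gear); contrapositively O(~stow_gear ⊃ disclose_request). Since O(~stow_gear) holds, K gives O(disclose_request).
From O(disclose_request) and premise 6, O(disclose_request ⊃ ~revoke_permit), we obtain O(~revoke_permit).
With premise 3, O(~revoke_permit ⊃ ~notify_kin), the K-axiom yields O(~notify_kin).
With premise 2, O(~notify_kin ⊃ delete_ballot), the K-axiom yields O(delete_ballot).
So O(delete_ballot) holds — delete_ballot is obligatory. None of the other listed options is made obligatory by any chain of premises.

delete_ballot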